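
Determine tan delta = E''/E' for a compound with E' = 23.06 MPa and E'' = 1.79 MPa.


tan delta = E'' / E'
= 1.79 / 23.06
= 0.0776

tan delta = 0.0776


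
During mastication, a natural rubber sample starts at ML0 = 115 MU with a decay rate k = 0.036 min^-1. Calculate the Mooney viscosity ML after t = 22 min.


ML = ML0 * exp(-k * t)
ML = 115 * exp(-0.036 * 22)
ML = 115 * 0.4529
ML = 52.09 MU

52.09 MU


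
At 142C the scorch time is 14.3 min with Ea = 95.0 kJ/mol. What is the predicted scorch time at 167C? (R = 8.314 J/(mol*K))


Convert temperatures: T1 = 142 + 273.15 = 415.15 K, T2 = 167 + 273.15 = 440.15 K
ts2_new = 14.3 * exp(95000 / 8.314 * (1/440.15 - 1/415.15))
1/T2 - 1/T1 = -1.3682e-04
ts2_new = 2.99 min

2.99 min


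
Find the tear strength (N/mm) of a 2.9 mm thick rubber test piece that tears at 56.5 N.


Tear strength = force / thickness
= 56.5 / 2.9
= 19.48 N/mm

19.48 N/mm


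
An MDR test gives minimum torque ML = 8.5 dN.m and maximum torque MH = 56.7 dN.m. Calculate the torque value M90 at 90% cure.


M90 = ML + 0.9 * (MH - ML)
M90 = 8.5 + 0.9 * (56.7 - 8.5)
M90 = 8.5 + 0.9 * 48.2
M90 = 51.88 dN.m

51.88 dN.m


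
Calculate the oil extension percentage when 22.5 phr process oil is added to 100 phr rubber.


Oil % = oil / (100 + oil) * 100
= 22.5 / (100 + 22.5) * 100
= 22.5 / 122.5 * 100
= 18.37%

18.37%


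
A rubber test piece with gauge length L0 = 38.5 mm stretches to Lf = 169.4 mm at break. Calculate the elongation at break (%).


Elongation = (Lf - L0) / L0 * 100
= (169.4 - 38.5) / 38.5 * 100
= 130.9 / 38.5 * 100
= 340.0%

340.0%


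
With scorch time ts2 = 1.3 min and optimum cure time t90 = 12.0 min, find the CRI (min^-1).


CRI = 100 / (t90 - ts2)
= 100 / (12.0 - 1.3)
= 100 / 10.7
= 9.35 min^-1

9.35 min^-1


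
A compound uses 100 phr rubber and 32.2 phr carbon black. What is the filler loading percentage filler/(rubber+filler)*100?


Filler % = filler / (rubber + filler) * 100
= 32.2 / (100 + 32.2) * 100
= 32.2 / 132.2 * 100
= 24.36%

24.36%


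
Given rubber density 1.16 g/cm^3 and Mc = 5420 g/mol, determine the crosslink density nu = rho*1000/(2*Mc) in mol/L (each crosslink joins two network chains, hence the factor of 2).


nu = rho * 1000 / (2 * Mc)
nu = 1.16 * 1000 / (2 * 5420)
nu = 1160.0 / 10840
nu = 0.1070 mol/L

0.1070 mol/L


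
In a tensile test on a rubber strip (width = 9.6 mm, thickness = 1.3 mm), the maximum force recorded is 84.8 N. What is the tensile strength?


Area = width * thickness = 9.6 * 1.3 = 12.48 mm^2
TS = force / area = 84.8 / 12.48 = 6.79 MPa

6.79 MPa


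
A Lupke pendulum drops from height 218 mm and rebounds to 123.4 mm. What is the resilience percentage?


Resilience = h_rebound / h_drop * 100
= 123.4 / 218 * 100
= 56.6%

56.6%


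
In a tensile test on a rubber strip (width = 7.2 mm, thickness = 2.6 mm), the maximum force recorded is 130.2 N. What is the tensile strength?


Area = width * thickness = 7.2 * 2.6 = 18.72 mm^2
TS = force / area = 130.2 / 18.72 = 6.96 MPa

6.96 MPa


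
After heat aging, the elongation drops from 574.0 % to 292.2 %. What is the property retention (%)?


Retention = aged / original * 100
= 292.2 / 574.0 * 100
= 50.9%

50.9%


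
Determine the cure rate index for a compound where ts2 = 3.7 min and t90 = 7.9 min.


CRI = 100 / (t90 - ts2)
= 100 / (7.9 - 3.7)
= 100 / 4.2
= 23.81 min^-1

23.81 min^-1


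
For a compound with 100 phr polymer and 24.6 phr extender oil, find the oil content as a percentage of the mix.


Oil % = oil / (100 + oil) * 100
= 24.6 / (100 + 24.6) * 100
= 24.6 / 124.6 * 100
= 19.74%

19.74%


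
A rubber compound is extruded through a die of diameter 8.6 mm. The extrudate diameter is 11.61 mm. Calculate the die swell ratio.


Die swell ratio = D_extrudate / D_die
= 11.61 / 8.6
= 1.35

Die swell = 1.35


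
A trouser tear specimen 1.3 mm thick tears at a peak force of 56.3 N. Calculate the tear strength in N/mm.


Tear strength = force / thickness
= 56.3 / 1.3
= 43.31 N/mm

43.31 N/mm


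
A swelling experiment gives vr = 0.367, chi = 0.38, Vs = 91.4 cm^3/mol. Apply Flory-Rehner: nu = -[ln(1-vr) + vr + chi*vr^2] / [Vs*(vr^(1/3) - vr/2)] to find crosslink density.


ln(1 - vr) = ln(1 - 0.367) = -0.4573
Numerator = -((-0.4573) + 0.367 + 0.38 * 0.367^2) = 0.0391
Denominator = 91.4 * (0.367^(1/3) - 0.367/2) = 48.6668
nu = 0.0391 / 48.6668 = 8.0348e-04 mol/cm^3

8.0348e-04 mol/cm^3


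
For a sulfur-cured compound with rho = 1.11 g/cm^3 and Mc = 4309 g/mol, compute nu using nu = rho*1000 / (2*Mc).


nu = rho * 1000 / (2 * Mc)
nu = 1.11 * 1000 / (2 * 4309)
nu = 1110.0 / 8618
nu = 0.1288 mol/L

0.1288 mol/L


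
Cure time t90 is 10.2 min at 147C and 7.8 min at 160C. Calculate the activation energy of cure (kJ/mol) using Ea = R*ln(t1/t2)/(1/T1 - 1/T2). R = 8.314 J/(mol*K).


T1 = 420.15 K, T2 = 433.15 K
1/T1 - 1/T2 = 7.1433e-05
ln(t1/t2) = ln(10.2/7.8) = 0.2683
Ea = 8.314 * 0.2683 / 7.1433e-05 = 31222.7915 J/mol
Ea = 31.22 kJ/mol

31.22 kJ/mol


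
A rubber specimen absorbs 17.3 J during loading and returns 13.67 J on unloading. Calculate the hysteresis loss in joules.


Hysteresis loss = loading - unloading
= 17.3 - 13.67
= 3.63 J

3.63 J


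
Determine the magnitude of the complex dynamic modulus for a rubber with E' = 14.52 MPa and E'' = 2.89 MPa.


|E*| = sqrt(E'^2 + E''^2)
= sqrt(14.52^2 + 2.89^2)
= sqrt(210.8304 + 8.3521)
= 14.805 MPa

14.805 MPa


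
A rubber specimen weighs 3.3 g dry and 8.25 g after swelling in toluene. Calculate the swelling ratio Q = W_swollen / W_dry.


Q = W_swollen / W_dry
Q = 8.25 / 3.3
Q = 2.5

Q = 2.5


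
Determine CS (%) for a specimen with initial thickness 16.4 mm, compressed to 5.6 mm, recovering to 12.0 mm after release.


CS = (t0 - recovered) / (t0 - ts) * 100
= (16.4 - 12.0) / (16.4 - 5.6) * 100
= 4.4 / 10.8 * 100
= 40.7%

40.7%


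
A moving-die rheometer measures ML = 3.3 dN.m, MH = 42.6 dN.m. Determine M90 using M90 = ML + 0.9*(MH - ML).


M90 = ML + 0.9 * (MH - ML)
M90 = 3.3 + 0.9 * (42.6 - 3.3)
M90 = 3.3 + 0.9 * 39.3
M90 = 38.67 dN.m

38.67 dN.m


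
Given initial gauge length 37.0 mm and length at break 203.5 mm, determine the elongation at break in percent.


Elongation = (Lf - L0) / L0 * 100
= (203.5 - 37.0) / 37.0 * 100
= 166.5 / 37.0 * 100
= 450.0%

450.0%


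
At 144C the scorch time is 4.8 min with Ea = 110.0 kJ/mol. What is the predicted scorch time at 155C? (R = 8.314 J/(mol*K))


Convert temperatures: T1 = 144 + 273.15 = 417.15 K, T2 = 155 + 273.15 = 428.15 K
ts2_new = 4.8 * exp(110000 / 8.314 * (1/428.15 - 1/417.15))
1/T2 - 1/T1 = -6.1589e-05
ts2_new = 2.12 min

2.12 min


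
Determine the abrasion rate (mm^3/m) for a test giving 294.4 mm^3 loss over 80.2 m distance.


Rate = volume_loss / distance
= 294.4 / 80.2
= 3.671 mm^3/m

3.671 mm^3/m


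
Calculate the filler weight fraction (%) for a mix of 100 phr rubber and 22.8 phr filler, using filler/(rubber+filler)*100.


Filler % = filler / (rubber + filler) * 100
= 22.8 / (100 + 22.8) * 100
= 22.8 / 122.8 * 100
= 18.57%

18.57%


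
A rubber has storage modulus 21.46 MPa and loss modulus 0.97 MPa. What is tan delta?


tan delta = E'' / E'
= 0.97 / 21.46
= 0.0452

tan delta = 0.0452


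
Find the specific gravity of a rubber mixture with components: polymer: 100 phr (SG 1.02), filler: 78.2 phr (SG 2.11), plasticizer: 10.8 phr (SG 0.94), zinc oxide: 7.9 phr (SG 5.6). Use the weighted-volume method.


Sum of weights = 196.9
Volume contributions:
  polymer: 100/1.02 = 98.0392
  filler: 78.2/2.11 = 37.0616
  plasticizer: 10.8/0.94 = 11.4894
  zinc oxide: 7.9/5.6 = 1.4107
Sum of volumes = 148.0009
SG = 196.9 / 148.0009 = 1.33

SG = 1.33


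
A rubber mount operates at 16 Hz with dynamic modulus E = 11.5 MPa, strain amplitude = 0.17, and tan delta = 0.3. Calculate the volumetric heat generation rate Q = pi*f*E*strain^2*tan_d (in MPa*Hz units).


Q = pi * f * E * strain^2 * tan_d
= pi * 16 * 11.5 * 0.17^2 * 0.3
= pi * 16 * 11.5 * 0.0289 * 0.3
= 5.0117

Q = 5.0117


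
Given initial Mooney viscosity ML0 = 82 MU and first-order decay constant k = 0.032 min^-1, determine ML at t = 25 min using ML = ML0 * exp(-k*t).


ML = ML0 * exp(-k * t)
ML = 82 * exp(-0.032 * 25)
ML = 82 * 0.4493
ML = 36.84 MU

36.84 MU


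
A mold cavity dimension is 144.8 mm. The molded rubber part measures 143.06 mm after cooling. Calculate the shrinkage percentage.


Shrinkage = (mold - part) / mold * 100
= (144.8 - 143.06) / 144.8 * 100
= 1.74 / 144.8 * 100
= 1.2%

1.2%


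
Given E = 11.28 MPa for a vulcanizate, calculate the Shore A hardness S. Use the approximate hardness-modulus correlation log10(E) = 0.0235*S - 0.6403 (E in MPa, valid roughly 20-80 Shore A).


log10(E) = 0.0235*S - 0.6403  =>  S = (log10(E) + 0.6403) / 0.0235
log10(11.28) = 1.052309
S = (1.052309 + 0.6403) / 0.0235 = 1.692609 / 0.0235
S = 72.0

Shore A = 72.0


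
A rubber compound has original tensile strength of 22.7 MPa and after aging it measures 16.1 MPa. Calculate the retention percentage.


Retention = aged / original * 100
= 16.1 / 22.7 * 100
= 70.9%

70.9%


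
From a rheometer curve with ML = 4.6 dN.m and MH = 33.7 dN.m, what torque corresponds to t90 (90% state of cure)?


M90 = ML + 0.9 * (MH - ML)
M90 = 4.6 + 0.9 * (33.7 - 4.6)
M90 = 4.6 + 0.9 * 29.1
M90 = 30.79 dN.m

30.79 dN.m


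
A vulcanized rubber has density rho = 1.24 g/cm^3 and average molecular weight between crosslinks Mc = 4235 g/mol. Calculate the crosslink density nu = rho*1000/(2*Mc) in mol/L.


nu = rho * 1000 / (2 * Mc)
nu = 1.24 * 1000 / (2 * 4235)
nu = 1240.0 / 8470
nu = 0.1464 mol/L

0.1464 mol/L


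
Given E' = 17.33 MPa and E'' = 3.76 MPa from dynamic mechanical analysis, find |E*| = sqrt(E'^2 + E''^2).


|E*| = sqrt(E'^2 + E''^2)
= sqrt(17.33^2 + 3.76^2)
= sqrt(300.3289 + 14.1376)
= 17.733 MPa

17.733 MPa


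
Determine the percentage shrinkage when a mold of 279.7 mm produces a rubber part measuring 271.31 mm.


Shrinkage = (mold - part) / mold * 100
= (279.7 - 271.31) / 279.7 * 100
= 8.39 / 279.7 * 100
= 3.0%

3.0%


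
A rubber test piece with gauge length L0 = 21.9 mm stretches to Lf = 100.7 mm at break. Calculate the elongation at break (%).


Elongation = (Lf - L0) / L0 * 100
= (100.7 - 21.9) / 21.9 * 100
= 78.8 / 21.9 * 100
= 359.8%

359.8%


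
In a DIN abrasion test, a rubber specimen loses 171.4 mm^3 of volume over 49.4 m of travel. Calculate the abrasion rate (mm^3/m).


Rate = volume_loss / distance
= 171.4 / 49.4
= 3.47 mm^3/m

3.47 mm^3/m


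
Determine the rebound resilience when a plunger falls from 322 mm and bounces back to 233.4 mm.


Resilience = h_rebound / h_drop * 100
= 233.4 / 322 * 100
= 72.5%

72.5%


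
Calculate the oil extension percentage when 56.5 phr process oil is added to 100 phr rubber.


Oil % = oil / (100 + oil) * 100
= 56.5 / (100 + 56.5) * 100
= 56.5 / 156.5 * 100
= 36.1%

36.1%


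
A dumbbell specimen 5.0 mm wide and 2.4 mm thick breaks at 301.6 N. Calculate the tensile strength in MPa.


Area = width * thickness = 5.0 * 2.4 = 12.0 mm^2
TS = force / area = 301.6 / 12.0 = 25.13 MPa

25.13 MPa


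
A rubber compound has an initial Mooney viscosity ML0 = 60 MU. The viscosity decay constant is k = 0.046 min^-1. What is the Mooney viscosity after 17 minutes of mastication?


ML = ML0 * exp(-k * t)
ML = 60 * exp(-0.046 * 17)
ML = 60 * 0.4575
ML = 27.45 MU

27.45 MU


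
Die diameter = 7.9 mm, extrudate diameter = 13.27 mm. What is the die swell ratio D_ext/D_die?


Die swell ratio = D_extrudate / D_die
= 13.27 / 7.9
= 1.68

Die swell = 1.68


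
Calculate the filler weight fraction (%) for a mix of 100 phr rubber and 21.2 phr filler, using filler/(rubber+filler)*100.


Filler % = filler / (rubber + filler) * 100
= 21.2 / (100 + 21.2) * 100
= 21.2 / 121.2 * 100
= 17.49%

17.49%


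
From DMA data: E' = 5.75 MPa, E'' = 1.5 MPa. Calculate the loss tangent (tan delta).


tan delta = E'' / E'
= 1.5 / 5.75
= 0.2609

tan delta = 0.2609


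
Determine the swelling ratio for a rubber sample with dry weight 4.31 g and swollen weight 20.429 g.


Q = W_swollen / W_dry
Q = 20.429 / 4.31
Q = 4.74

Q = 4.74


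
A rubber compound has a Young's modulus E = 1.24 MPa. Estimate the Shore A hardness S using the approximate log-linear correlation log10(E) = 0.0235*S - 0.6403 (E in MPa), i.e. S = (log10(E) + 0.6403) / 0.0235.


log10(E) = 0.0235*S - 0.6403  =>  S = (log10(E) + 0.6403) / 0.0235
log10(1.24) = 0.093422
S = (0.093422 + 0.6403) / 0.0235 = 0.733722 / 0.0235
S = 31.2

Shore A = 31.2


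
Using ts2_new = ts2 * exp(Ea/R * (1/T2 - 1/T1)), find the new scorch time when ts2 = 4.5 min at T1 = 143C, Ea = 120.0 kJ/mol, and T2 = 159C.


Convert temperatures: T1 = 143 + 273.15 = 416.15 K, T2 = 159 + 273.15 = 432.15 K
ts2_new = 4.5 * exp(120000 / 8.314 * (1/432.15 - 1/416.15))
1/T2 - 1/T1 = -8.8968e-05
ts2_new = 1.25 min

1.25 min


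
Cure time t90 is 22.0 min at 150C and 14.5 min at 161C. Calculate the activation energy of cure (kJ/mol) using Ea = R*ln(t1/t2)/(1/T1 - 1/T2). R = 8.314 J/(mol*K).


T1 = 423.15 K, T2 = 434.15 K
1/T1 - 1/T2 = 5.9877e-05
ln(t1/t2) = ln(22.0/14.5) = 0.4169
Ea = 8.314 * 0.4169 / 5.9877e-05 = 57886.4513 J/mol
Ea = 57.89 kJ/mol

57.89 kJ/mol


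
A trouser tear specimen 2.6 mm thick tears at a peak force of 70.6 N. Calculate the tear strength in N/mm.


Tear strength = force / thickness
= 70.6 / 2.6
= 27.15 N/mm

27.15 N/mm


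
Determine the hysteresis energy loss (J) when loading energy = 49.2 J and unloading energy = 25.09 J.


Hysteresis loss = loading - unloading
= 49.2 - 25.09
= 24.11 J

24.11 J


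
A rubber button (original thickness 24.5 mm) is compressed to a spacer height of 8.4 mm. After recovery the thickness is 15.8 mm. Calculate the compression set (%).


CS = (t0 - recovered) / (t0 - ts) * 100
= (24.5 - 15.8) / (24.5 - 8.4) * 100
= 8.7 / 16.1 * 100
= 54.0%

54.0%


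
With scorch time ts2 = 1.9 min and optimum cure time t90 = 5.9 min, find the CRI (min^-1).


CRI = 100 / (t90 - ts2)
= 100 / (5.9 - 1.9)
= 100 / 4.0
= 25.0 min^-1

25.0 min^-1


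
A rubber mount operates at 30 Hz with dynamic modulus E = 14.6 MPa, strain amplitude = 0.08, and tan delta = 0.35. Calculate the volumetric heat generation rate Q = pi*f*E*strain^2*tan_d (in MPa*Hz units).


Q = pi * f * E * strain^2 * tan_d
= pi * 30 * 14.6 * 0.08^2 * 0.35
= pi * 30 * 14.6 * 0.0064 * 0.35
= 3.0823

Q = 3.0823


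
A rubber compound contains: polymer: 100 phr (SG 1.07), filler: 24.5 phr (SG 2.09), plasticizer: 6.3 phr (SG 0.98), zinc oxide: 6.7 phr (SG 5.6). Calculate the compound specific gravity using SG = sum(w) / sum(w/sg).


Sum of weights = 137.5
Volume contributions:
  polymer: 100/1.07 = 93.4579
  filler: 24.5/2.09 = 11.7225
  plasticizer: 6.3/0.98 = 6.4286
  zinc oxide: 6.7/5.6 = 1.1964
Sum of volumes = 112.8054
SG = 137.5 / 112.8054 = 1.219

SG = 1.219


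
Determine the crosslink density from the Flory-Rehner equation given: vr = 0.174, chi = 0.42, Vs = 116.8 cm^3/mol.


ln(1 - vr) = ln(1 - 0.174) = -0.1912
Numerator = -((-0.1912) + 0.174 + 0.42 * 0.174^2) = 0.0044
Denominator = 116.8 * (0.174^(1/3) - 0.174/2) = 55.0452
nu = 0.0044 / 55.0452 = 8.0744e-05 mol/cm^3

8.0744e-05 mol/cm^3


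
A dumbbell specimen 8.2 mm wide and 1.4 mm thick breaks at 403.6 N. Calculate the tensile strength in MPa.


Area = width * thickness = 8.2 * 1.4 = 11.48 mm^2
TS = force / area = 403.6 / 11.48 = 35.16 MPa

35.16 MPa


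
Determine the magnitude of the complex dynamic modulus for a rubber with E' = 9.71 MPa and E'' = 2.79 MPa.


|E*| = sqrt(E'^2 + E''^2)
= sqrt(9.71^2 + 2.79^2)
= sqrt(94.2841 + 7.7841)
= 10.103 MPa

10.103 MPa


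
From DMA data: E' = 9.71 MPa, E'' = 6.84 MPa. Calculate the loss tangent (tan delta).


tan delta = E'' / E'
= 6.84 / 9.71
= 0.7044

tan delta = 0.7044


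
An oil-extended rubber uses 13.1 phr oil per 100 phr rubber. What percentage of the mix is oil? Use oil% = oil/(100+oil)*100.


Oil % = oil / (100 + oil) * 100
= 13.1 / (100 + 13.1) * 100
= 13.1 / 113.1 * 100
= 11.58%

11.58%


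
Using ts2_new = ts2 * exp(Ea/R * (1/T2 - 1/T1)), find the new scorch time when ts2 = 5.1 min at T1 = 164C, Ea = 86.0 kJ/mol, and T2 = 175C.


Convert temperatures: T1 = 164 + 273.15 = 437.15 K, T2 = 175 + 273.15 = 448.15 K
ts2_new = 5.1 * exp(86000 / 8.314 * (1/448.15 - 1/437.15))
1/T2 - 1/T1 = -5.6149e-05
ts2_new = 2.85 min

2.85 min


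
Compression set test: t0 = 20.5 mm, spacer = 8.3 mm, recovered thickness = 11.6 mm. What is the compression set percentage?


CS = (t0 - recovered) / (t0 - ts) * 100
= (20.5 - 11.6) / (20.5 - 8.3) * 100
= 8.9 / 12.2 * 100
= 73.0%

73.0%


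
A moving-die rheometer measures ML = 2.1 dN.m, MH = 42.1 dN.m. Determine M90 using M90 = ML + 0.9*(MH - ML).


M90 = ML + 0.9 * (MH - ML)
M90 = 2.1 + 0.9 * (42.1 - 2.1)
M90 = 2.1 + 0.9 * 40.0
M90 = 38.1 dN.m

38.1 dN.m


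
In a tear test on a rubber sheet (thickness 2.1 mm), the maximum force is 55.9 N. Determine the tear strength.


Tear strength = force / thickness
= 55.9 / 2.1
= 26.62 N/mm

26.62 N/mm


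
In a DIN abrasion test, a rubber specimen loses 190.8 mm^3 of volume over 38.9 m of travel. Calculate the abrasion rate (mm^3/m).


Rate = volume_loss / distance
= 190.8 / 38.9
= 4.905 mm^3/m

4.905 mm^3/m


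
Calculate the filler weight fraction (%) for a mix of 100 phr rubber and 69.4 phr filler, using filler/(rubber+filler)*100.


Filler % = filler / (rubber + filler) * 100
= 69.4 / (100 + 69.4) * 100
= 69.4 / 169.4 * 100
= 40.97%

40.97%


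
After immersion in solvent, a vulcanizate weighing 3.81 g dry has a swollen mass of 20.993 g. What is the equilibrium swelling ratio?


Q = W_swollen / W_dry
Q = 20.993 / 3.81
Q = 5.51

Q = 5.51


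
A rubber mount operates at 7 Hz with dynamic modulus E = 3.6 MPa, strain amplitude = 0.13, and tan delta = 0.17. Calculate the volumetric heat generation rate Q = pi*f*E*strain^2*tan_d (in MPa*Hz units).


Q = pi * f * E * strain^2 * tan_d
= pi * 7 * 3.6 * 0.13^2 * 0.17
= pi * 7 * 3.6 * 0.0169 * 0.17
= 0.2275

Q = 0.2275


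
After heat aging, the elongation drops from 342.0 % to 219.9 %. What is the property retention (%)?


Retention = aged / original * 100
= 219.9 / 342.0 * 100
= 64.3%

64.3%


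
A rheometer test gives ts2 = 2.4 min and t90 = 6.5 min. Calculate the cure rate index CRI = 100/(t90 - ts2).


CRI = 100 / (t90 - ts2)
= 100 / (6.5 - 2.4)
= 100 / 4.1
= 24.39 min^-1

24.39 min^-1


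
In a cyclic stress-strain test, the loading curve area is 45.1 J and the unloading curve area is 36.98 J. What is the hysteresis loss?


Hysteresis loss = loading - unloading
= 45.1 - 36.98
= 8.12 J

8.12 J


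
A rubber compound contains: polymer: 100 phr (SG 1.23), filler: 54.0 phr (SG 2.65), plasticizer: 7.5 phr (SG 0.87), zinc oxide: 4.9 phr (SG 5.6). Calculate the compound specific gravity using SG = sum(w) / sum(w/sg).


Sum of weights = 166.4
Volume contributions:
  polymer: 100/1.23 = 81.3008
  filler: 54.0/2.65 = 20.3774
  plasticizer: 7.5/0.87 = 8.6207
  zinc oxide: 4.9/5.6 = 0.8750
Sum of volumes = 111.1739
SG = 166.4 / 111.1739 = 1.497

SG = 1.497


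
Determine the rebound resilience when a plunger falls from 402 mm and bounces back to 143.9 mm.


Resilience = h_rebound / h_drop * 100
= 143.9 / 402 * 100
= 35.8%

35.8%


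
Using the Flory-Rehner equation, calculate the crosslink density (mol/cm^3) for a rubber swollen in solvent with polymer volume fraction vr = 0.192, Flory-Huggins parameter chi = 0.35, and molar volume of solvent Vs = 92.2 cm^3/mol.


ln(1 - vr) = ln(1 - 0.192) = -0.2132
Numerator = -((-0.2132) + 0.192 + 0.35 * 0.192^2) = 0.0083
Denominator = 92.2 * (0.192^(1/3) - 0.192/2) = 44.3390
nu = 0.0083 / 44.3390 = 1.8699e-04 mol/cm^3

1.8699e-04 mol/cm^3


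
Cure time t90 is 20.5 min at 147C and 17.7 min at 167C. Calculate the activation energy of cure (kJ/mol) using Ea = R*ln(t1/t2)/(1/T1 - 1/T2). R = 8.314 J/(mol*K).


T1 = 420.15 K, T2 = 440.15 K
1/T1 - 1/T2 = 1.0815e-04
ln(t1/t2) = ln(20.5/17.7) = 0.1469
Ea = 8.314 * 0.1469 / 1.0815e-04 = 11289.8807 J/mol
Ea = 11.29 kJ/mol

11.29 kJ/mol


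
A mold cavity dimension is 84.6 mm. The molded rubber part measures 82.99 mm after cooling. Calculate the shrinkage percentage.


Shrinkage = (mold - part) / mold * 100
= (84.6 - 82.99) / 84.6 * 100
= 1.61 / 84.6 * 100
= 1.9%

1.9%


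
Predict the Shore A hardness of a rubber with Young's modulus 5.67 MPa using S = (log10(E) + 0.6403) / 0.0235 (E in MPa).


log10(E) = 0.0235*S - 0.6403  =>  S = (log10(E) + 0.6403) / 0.0235
log10(5.67) = 0.753583
S = (0.753583 + 0.6403) / 0.0235 = 1.393883 / 0.0235
S = 59.3

Shore A = 59.3


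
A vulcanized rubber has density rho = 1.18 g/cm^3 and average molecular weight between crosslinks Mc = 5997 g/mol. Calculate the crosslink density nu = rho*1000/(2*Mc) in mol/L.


nu = rho * 1000 / (2 * Mc)
nu = 1.18 * 1000 / (2 * 5997)
nu = 1180.0 / 11994
nu = 0.0984 mol/L

0.0984 mol/L


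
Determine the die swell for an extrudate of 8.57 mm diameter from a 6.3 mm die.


Die swell ratio = D_extrudate / D_die
= 8.57 / 6.3
= 1.36

Die swell = 1.36


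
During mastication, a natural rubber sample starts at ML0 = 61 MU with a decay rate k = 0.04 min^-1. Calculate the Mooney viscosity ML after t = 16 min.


ML = ML0 * exp(-k * t)
ML = 61 * exp(-0.04 * 16)
ML = 61 * 0.5273
ML = 32.16 MU

32.16 MU


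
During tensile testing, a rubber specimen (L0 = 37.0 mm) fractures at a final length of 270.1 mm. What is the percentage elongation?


Elongation = (Lf - L0) / L0 * 100
= (270.1 - 37.0) / 37.0 * 100
= 233.1 / 37.0 * 100
= 630.0%

630.0%


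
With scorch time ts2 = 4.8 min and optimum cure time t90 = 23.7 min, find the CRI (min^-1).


CRI = 100 / (t90 - ts2)
= 100 / (23.7 - 4.8)
= 100 / 18.9
= 5.29 min^-1

5.29 min^-1


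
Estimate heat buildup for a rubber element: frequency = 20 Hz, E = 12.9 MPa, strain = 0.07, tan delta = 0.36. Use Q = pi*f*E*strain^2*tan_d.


Q = pi * f * E * strain^2 * tan_d
= pi * 20 * 12.9 * 0.07^2 * 0.36
= pi * 20 * 12.9 * 0.0049 * 0.36
= 1.4298

Q = 1.4298


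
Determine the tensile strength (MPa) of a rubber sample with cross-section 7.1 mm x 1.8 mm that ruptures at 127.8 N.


Area = width * thickness = 7.1 * 1.8 = 12.78 mm^2
TS = force / area = 127.8 / 12.78 = 10.0 MPa

10.0 MPa


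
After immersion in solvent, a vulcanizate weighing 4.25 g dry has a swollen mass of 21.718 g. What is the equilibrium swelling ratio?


Q = W_swollen / W_dry
Q = 21.718 / 4.25
Q = 5.11

Q = 5.11


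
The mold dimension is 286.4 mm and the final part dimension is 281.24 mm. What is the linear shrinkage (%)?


Shrinkage = (mold - part) / mold * 100
= (286.4 - 281.24) / 286.4 * 100
= 5.16 / 286.4 * 100
= 1.8%

1.8%


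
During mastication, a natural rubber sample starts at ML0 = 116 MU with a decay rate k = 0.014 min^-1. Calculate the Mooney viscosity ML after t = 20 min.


ML = ML0 * exp(-k * t)
ML = 116 * exp(-0.014 * 20)
ML = 116 * 0.7558
ML = 87.67 MU

87.67 MU


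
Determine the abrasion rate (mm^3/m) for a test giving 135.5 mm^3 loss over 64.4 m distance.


Rate = volume_loss / distance
= 135.5 / 64.4
= 2.104 mm^3/m

2.104 mm^3/m


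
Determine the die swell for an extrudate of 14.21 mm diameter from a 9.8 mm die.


Die swell ratio = D_extrudate / D_die
= 14.21 / 9.8
= 1.45

Die swell = 1.45


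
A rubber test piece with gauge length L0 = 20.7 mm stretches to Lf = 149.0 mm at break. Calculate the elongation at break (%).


Elongation = (Lf - L0) / L0 * 100
= (149.0 - 20.7) / 20.7 * 100
= 128.3 / 20.7 * 100
= 619.8%

619.8%


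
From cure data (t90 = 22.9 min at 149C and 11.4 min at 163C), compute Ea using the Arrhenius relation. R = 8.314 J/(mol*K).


T1 = 422.15 K, T2 = 436.15 K
1/T1 - 1/T2 = 7.6037e-05
ln(t1/t2) = ln(22.9/11.4) = 0.6975
Ea = 8.314 * 0.6975 / 7.6037e-05 = 76268.2064 J/mol
Ea = 76.27 kJ/mol

76.27 kJ/mol


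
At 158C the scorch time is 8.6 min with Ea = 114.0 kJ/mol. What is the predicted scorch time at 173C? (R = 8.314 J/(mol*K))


Convert temperatures: T1 = 158 + 273.15 = 431.15 K, T2 = 173 + 273.15 = 446.15 K
ts2_new = 8.6 * exp(114000 / 8.314 * (1/446.15 - 1/431.15))
1/T2 - 1/T1 = -7.7980e-05
ts2_new = 2.95 min

2.95 min


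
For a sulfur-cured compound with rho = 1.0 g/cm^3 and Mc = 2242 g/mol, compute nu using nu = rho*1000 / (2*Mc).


nu = rho * 1000 / (2 * Mc)
nu = 1.0 * 1000 / (2 * 2242)
nu = 1000.0 / 4484
nu = 0.2230 mol/L

0.2230 mol/L


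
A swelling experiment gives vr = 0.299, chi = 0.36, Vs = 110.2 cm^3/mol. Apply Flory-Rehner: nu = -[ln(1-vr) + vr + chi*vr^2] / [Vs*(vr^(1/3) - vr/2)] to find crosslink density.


ln(1 - vr) = ln(1 - 0.299) = -0.3552
Numerator = -((-0.3552) + 0.299 + 0.36 * 0.299^2) = 0.0241
Denominator = 110.2 * (0.299^(1/3) - 0.299/2) = 57.2146
nu = 0.0241 / 57.2146 = 4.2058e-04 mol/cm^3

4.2058e-04 mol/cm^3


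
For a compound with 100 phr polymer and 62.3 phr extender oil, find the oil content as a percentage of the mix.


Oil % = oil / (100 + oil) * 100
= 62.3 / (100 + 62.3) * 100
= 62.3 / 162.3 * 100
= 38.39%

38.39%


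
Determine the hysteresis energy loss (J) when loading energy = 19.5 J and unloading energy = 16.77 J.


Hysteresis loss = loading - unloading
= 19.5 - 16.77
= 2.73 J

2.73 J


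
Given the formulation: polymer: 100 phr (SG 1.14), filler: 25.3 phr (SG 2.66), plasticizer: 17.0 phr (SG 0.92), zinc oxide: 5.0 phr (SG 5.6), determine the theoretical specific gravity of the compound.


Sum of weights = 147.3
Volume contributions:
  polymer: 100/1.14 = 87.7193
  filler: 25.3/2.66 = 9.5113
  plasticizer: 17.0/0.92 = 18.4783
  zinc oxide: 5.0/5.6 = 0.8929
Sum of volumes = 116.6017
SG = 147.3 / 116.6017 = 1.263

SG = 1.263


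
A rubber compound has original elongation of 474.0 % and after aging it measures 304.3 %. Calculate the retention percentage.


Retention = aged / original * 100
= 304.3 / 474.0 * 100
= 64.2%

64.2%


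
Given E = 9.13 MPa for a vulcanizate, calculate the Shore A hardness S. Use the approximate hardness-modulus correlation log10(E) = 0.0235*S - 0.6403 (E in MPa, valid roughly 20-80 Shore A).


log10(E) = 0.0235*S - 0.6403  =>  S = (log10(E) + 0.6403) / 0.0235
log10(9.13) = 0.960471
S = (0.960471 + 0.6403) / 0.0235 = 1.600771 / 0.0235
S = 68.1

Shore A = 68.1


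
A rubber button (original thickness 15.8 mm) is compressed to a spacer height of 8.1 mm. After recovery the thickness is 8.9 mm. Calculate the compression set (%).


CS = (t0 - recovered) / (t0 - ts) * 100
= (15.8 - 8.9) / (15.8 - 8.1) * 100
= 6.9 / 7.7 * 100
= 89.6%

89.6%


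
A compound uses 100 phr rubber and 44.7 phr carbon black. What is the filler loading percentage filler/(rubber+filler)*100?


Filler % = filler / (rubber + filler) * 100
= 44.7 / (100 + 44.7) * 100
= 44.7 / 144.7 * 100
= 30.89%

30.89%


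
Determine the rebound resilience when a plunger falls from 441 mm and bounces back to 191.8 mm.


Resilience = h_rebound / h_drop * 100
= 191.8 / 441 * 100
= 43.5%

43.5%


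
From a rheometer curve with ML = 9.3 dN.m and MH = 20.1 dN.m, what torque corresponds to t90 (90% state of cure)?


M90 = ML + 0.9 * (MH - ML)
M90 = 9.3 + 0.9 * (20.1 - 9.3)
M90 = 9.3 + 0.9 * 10.8
M90 = 19.02 dN.m

19.02 dN.m


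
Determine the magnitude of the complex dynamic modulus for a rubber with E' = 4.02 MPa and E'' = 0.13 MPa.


|E*| = sqrt(E'^2 + E''^2)
= sqrt(4.02^2 + 0.13^2)
= sqrt(16.1604 + 0.0169)
= 4.022 MPa

4.022 MPa


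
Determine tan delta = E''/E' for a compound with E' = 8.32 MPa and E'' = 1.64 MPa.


tan delta = E'' / E'
= 1.64 / 8.32
= 0.1971

tan delta = 0.1971


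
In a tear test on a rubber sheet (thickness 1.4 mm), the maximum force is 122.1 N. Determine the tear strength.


Tear strength = force / thickness
= 122.1 / 1.4
= 87.21 N/mm

87.21 N/mm


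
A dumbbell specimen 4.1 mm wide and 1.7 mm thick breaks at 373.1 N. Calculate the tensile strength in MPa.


Area = width * thickness = 4.1 * 1.7 = 6.97 mm^2
TS = force / area = 373.1 / 6.97 = 53.53 MPa

53.53 MPa


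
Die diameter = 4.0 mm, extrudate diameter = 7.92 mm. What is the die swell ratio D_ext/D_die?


Die swell ratio = D_extrudate / D_die
= 7.92 / 4.0
= 1.98

Die swell = 1.98


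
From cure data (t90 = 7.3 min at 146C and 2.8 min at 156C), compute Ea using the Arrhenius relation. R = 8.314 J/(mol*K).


T1 = 419.15 K, T2 = 429.15 K
1/T1 - 1/T2 = 5.5593e-05
ln(t1/t2) = ln(7.3/2.8) = 0.9583
Ea = 8.314 * 0.9583 / 5.5593e-05 = 143307.7476 J/mol
Ea = 143.31 kJ/mol

143.31 kJ/mol


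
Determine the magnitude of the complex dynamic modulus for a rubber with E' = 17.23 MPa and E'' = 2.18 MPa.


|E*| = sqrt(E'^2 + E''^2)
= sqrt(17.23^2 + 2.18^2)
= sqrt(296.8729 + 4.7524)
= 17.367 MPa

17.367 MPa


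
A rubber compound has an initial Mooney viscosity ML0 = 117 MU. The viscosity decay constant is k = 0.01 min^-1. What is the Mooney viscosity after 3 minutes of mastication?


ML = ML0 * exp(-k * t)
ML = 117 * exp(-0.01 * 3)
ML = 117 * 0.9704
ML = 113.54 MU

113.54 MU


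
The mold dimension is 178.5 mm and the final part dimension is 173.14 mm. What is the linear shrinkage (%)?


Shrinkage = (mold - part) / mold * 100
= (178.5 - 173.14) / 178.5 * 100
= 5.36 / 178.5 * 100
= 3.0%

3.0%


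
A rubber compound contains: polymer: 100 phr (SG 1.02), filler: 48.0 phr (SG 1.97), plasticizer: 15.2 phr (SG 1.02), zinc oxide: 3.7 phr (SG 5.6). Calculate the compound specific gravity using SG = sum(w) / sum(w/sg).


Sum of weights = 166.9
Volume contributions:
  polymer: 100/1.02 = 98.0392
  filler: 48.0/1.97 = 24.3655
  plasticizer: 15.2/1.02 = 14.9020
  zinc oxide: 3.7/5.6 = 0.6607
Sum of volumes = 137.9674
SG = 166.9 / 137.9674 = 1.21

SG = 1.21


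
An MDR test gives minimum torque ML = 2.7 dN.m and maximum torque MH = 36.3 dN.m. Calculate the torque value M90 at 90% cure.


M90 = ML + 0.9 * (MH - ML)
M90 = 2.7 + 0.9 * (36.3 - 2.7)
M90 = 2.7 + 0.9 * 33.6
M90 = 32.94 dN.m

32.94 dN.m


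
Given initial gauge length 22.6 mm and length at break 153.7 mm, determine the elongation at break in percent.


Elongation = (Lf - L0) / L0 * 100
= (153.7 - 22.6) / 22.6 * 100
= 131.1 / 22.6 * 100
= 580.1%

580.1%


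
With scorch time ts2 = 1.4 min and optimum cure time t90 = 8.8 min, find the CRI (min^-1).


CRI = 100 / (t90 - ts2)
= 100 / (8.8 - 1.4)
= 100 / 7.4
= 13.51 min^-1

13.51 min^-1


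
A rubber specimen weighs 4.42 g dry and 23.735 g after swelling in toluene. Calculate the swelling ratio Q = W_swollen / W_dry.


Q = W_swollen / W_dry
Q = 23.735 / 4.42
Q = 5.37

Q = 5.37


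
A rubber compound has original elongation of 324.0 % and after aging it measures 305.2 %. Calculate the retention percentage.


Retention = aged / original * 100
= 305.2 / 324.0 * 100
= 94.2%

94.2%


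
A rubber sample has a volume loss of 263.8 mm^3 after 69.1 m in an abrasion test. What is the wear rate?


Rate = volume_loss / distance
= 263.8 / 69.1
= 3.818 mm^3/m

3.818 mm^3/m


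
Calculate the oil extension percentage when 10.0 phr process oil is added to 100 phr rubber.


Oil % = oil / (100 + oil) * 100
= 10.0 / (100 + 10.0) * 100
= 10.0 / 110.0 * 100
= 9.09%

9.09%


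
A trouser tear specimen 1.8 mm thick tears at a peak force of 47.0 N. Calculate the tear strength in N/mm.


Tear strength = force / thickness
= 47.0 / 1.8
= 26.11 N/mm

26.11 N/mm


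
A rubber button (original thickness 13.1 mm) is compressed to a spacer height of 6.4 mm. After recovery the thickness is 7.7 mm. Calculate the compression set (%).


CS = (t0 - recovered) / (t0 - ts) * 100
= (13.1 - 7.7) / (13.1 - 6.4) * 100
= 5.4 / 6.7 * 100
= 80.6%

80.6%


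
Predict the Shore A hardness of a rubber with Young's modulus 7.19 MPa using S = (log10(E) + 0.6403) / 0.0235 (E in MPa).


log10(E) = 0.0235*S - 0.6403  =>  S = (log10(E) + 0.6403) / 0.0235
log10(7.19) = 0.856729
S = (0.856729 + 0.6403) / 0.0235 = 1.497029 / 0.0235
S = 63.7

Shore A = 63.7


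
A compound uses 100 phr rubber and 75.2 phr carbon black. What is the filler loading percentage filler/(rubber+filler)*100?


Filler % = filler / (rubber + filler) * 100
= 75.2 / (100 + 75.2) * 100
= 75.2 / 175.2 * 100
= 42.92%

42.92%


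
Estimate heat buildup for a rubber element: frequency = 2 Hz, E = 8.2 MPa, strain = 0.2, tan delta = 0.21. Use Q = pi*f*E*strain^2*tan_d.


Q = pi * f * E * strain^2 * tan_d
= pi * 2 * 8.2 * 0.2^2 * 0.21
= pi * 2 * 8.2 * 0.0400 * 0.21
= 0.4328

Q = 0.4328


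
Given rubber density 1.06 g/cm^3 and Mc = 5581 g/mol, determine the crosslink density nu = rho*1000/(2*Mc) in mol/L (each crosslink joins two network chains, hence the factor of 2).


nu = rho * 1000 / (2 * Mc)
nu = 1.06 * 1000 / (2 * 5581)
nu = 1060.0 / 11162
nu = 0.0950 mol/L

0.0950 mol/L


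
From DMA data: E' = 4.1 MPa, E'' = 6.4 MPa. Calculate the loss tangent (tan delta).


tan delta = E'' / E'
= 6.4 / 4.1
= 1.561

tan delta = 1.561


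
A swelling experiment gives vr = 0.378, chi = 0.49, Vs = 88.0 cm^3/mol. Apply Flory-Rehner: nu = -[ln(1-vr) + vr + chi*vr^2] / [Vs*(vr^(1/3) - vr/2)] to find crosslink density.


ln(1 - vr) = ln(1 - 0.378) = -0.4748
Numerator = -((-0.4748) + 0.378 + 0.49 * 0.378^2) = 0.0268
Denominator = 88.0 * (0.378^(1/3) - 0.378/2) = 46.9958
nu = 0.0268 / 46.9958 = 5.7031e-04 mol/cm^3

5.7031e-04 mol/cm^3


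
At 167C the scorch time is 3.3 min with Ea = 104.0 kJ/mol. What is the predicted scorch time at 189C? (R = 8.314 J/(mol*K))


Convert temperatures: T1 = 167 + 273.15 = 440.15 K, T2 = 189 + 273.15 = 462.15 K
ts2_new = 3.3 * exp(104000 / 8.314 * (1/462.15 - 1/440.15))
1/T2 - 1/T1 = -1.0815e-04
ts2_new = 0.85 min

0.85 min


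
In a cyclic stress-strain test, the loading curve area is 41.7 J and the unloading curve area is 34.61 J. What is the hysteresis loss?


Hysteresis loss = loading - unloading
= 41.7 - 34.61
= 7.09 J

7.09 J


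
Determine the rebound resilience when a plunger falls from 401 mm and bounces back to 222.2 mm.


Resilience = h_rebound / h_drop * 100
= 222.2 / 401 * 100
= 55.4%

55.4%


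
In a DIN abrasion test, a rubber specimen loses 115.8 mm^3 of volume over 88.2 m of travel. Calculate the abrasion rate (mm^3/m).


Rate = volume_loss / distance
= 115.8 / 88.2
= 1.313 mm^3/m

1.313 mm^3/m


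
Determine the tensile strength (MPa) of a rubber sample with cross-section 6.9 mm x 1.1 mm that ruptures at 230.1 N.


Area = width * thickness = 6.9 * 1.1 = 7.59 mm^2
TS = force / area = 230.1 / 7.59 = 30.32 MPa

30.32 MPa


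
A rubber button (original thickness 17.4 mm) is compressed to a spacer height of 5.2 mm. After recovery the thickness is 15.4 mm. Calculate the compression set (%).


CS = (t0 - recovered) / (t0 - ts) * 100
= (17.4 - 15.4) / (17.4 - 5.2) * 100
= 2.0 / 12.2 * 100
= 16.4%

16.4%


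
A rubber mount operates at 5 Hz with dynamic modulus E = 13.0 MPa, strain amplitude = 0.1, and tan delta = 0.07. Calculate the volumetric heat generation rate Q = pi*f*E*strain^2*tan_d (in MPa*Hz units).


Q = pi * f * E * strain^2 * tan_d
= pi * 5 * 13.0 * 0.1^2 * 0.07
= pi * 5 * 13.0 * 0.0100 * 0.07
= 0.1429

Q = 0.1429


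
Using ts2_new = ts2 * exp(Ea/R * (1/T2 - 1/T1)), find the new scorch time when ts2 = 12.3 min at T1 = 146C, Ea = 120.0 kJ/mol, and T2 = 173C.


Convert temperatures: T1 = 146 + 273.15 = 419.15 K, T2 = 173 + 273.15 = 446.15 K
ts2_new = 12.3 * exp(120000 / 8.314 * (1/446.15 - 1/419.15))
1/T2 - 1/T1 = -1.4438e-04
ts2_new = 1.53 min

1.53 min


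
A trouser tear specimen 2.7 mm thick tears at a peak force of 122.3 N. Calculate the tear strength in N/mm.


Tear strength = force / thickness
= 122.3 / 2.7
= 45.3 N/mm

45.3 N/mm


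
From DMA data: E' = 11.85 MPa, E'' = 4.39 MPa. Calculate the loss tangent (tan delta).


tan delta = E'' / E'
= 4.39 / 11.85
= 0.3705

tan delta = 0.3705


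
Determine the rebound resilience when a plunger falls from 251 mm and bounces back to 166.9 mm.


Resilience = h_rebound / h_drop * 100
= 166.9 / 251 * 100
= 66.5%

66.5%


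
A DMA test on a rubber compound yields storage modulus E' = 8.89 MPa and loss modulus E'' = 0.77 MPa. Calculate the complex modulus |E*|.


|E*| = sqrt(E'^2 + E''^2)
= sqrt(8.89^2 + 0.77^2)
= sqrt(79.0321 + 0.5929)
= 8.923 MPa

8.923 MPa


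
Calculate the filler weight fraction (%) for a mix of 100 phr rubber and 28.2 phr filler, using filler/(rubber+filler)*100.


Filler % = filler / (rubber + filler) * 100
= 28.2 / (100 + 28.2) * 100
= 28.2 / 128.2 * 100
= 22.0%

22.0%


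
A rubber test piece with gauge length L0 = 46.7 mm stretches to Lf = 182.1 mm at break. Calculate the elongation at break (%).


Elongation = (Lf - L0) / L0 * 100
= (182.1 - 46.7) / 46.7 * 100
= 135.4 / 46.7 * 100
= 289.9%

289.9%


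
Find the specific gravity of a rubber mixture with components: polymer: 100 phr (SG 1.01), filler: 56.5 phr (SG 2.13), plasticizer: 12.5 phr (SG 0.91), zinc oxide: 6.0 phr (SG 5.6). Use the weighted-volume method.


Sum of weights = 175.0
Volume contributions:
  polymer: 100/1.01 = 99.0099
  filler: 56.5/2.13 = 26.5258
  plasticizer: 12.5/0.91 = 13.7363
  zinc oxide: 6.0/5.6 = 1.0714
Sum of volumes = 140.3434
SG = 175.0 / 140.3434 = 1.247

SG = 1.247


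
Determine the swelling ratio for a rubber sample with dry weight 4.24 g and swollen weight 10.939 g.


Q = W_swollen / W_dry
Q = 10.939 / 4.24
Q = 2.58

Q = 2.58


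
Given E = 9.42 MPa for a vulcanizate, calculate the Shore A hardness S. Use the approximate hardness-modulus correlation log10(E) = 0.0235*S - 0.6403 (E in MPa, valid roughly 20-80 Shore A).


log10(E) = 0.0235*S - 0.6403  =>  S = (log10(E) + 0.6403) / 0.0235
log10(9.42) = 0.974051
S = (0.974051 + 0.6403) / 0.0235 = 1.614351 / 0.0235
S = 68.7

Shore A = 68.7


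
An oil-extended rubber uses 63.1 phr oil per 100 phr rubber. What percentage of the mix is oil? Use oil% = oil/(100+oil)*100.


Oil % = oil / (100 + oil) * 100
= 63.1 / (100 + 63.1) * 100
= 63.1 / 163.1 * 100
= 38.69%

38.69%


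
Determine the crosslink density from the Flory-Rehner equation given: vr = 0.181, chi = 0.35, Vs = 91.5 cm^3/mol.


ln(1 - vr) = ln(1 - 0.181) = -0.1997
Numerator = -((-0.1997) + 0.181 + 0.35 * 0.181^2) = 0.0072
Denominator = 91.5 * (0.181^(1/3) - 0.181/2) = 43.4776
nu = 0.0072 / 43.4776 = 1.6571e-04 mol/cm^3

1.6571e-04 mol/cm^3


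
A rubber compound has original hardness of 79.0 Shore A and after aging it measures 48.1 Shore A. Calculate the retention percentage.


Retention = aged / original * 100
= 48.1 / 79.0 * 100
= 60.9%

60.9%


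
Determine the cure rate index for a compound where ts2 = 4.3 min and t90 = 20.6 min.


CRI = 100 / (t90 - ts2)
= 100 / (20.6 - 4.3)
= 100 / 16.3
= 6.13 min^-1

6.13 min^-1


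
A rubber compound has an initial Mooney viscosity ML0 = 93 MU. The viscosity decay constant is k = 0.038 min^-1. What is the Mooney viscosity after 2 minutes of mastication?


ML = ML0 * exp(-k * t)
ML = 93 * exp(-0.038 * 2)
ML = 93 * 0.9268
ML = 86.19 MU

86.19 MU


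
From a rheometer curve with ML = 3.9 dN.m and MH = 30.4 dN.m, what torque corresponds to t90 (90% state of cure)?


M90 = ML + 0.9 * (MH - ML)
M90 = 3.9 + 0.9 * (30.4 - 3.9)
M90 = 3.9 + 0.9 * 26.5
M90 = 27.75 dN.m

27.75 dN.m


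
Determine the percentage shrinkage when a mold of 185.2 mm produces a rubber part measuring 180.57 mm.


Shrinkage = (mold - part) / mold * 100
= (185.2 - 180.57) / 185.2 * 100
= 4.63 / 185.2 * 100
= 2.5%

2.5%


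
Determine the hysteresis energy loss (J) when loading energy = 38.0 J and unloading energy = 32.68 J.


Hysteresis loss = loading - unloading
= 38.0 - 32.68
= 5.32 J

5.32 J
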